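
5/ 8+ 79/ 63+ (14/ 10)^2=48371/ 12600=3.84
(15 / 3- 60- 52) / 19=-5.63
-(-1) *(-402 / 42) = -67 / 7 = -9.57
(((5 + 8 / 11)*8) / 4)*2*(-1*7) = -1764 / 11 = -160.36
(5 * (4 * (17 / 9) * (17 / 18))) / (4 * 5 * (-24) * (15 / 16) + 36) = -1445 / 16767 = -0.09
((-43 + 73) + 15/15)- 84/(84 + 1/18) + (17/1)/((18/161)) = 4958119/27234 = 182.06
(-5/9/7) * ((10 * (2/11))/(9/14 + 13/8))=-800/12573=-0.06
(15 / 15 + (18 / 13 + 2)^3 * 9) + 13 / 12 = 9254797 / 26364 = 351.04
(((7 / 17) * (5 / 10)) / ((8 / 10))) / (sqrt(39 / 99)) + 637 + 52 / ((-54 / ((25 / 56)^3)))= 35 * sqrt(429) / 1768 + 1510006667 / 2370816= 637.32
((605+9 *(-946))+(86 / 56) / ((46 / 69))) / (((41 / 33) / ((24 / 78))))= -14611575 / 7462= -1958.13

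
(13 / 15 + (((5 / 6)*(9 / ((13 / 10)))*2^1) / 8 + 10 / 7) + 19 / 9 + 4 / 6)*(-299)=-2454583 / 1260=-1948.08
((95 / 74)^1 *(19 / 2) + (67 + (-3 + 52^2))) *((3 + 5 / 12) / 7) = 1357.00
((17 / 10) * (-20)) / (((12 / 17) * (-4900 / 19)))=5491 / 29400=0.19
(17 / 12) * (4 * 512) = 2901.33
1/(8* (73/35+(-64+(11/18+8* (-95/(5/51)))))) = -315/19689524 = -0.00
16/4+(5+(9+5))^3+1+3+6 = 6873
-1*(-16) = 16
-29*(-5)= 145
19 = 19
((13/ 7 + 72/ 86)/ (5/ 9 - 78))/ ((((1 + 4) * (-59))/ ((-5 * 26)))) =-189774/ 12378023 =-0.02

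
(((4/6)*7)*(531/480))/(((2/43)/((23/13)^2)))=9394511/27040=347.43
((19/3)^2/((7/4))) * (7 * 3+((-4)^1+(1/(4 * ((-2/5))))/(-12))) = 590957/1512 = 390.84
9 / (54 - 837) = -1 / 87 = -0.01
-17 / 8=-2.12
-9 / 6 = -3 / 2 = -1.50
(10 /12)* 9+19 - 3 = 47 /2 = 23.50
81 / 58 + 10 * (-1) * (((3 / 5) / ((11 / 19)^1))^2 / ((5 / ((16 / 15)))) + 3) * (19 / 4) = -66665364 / 438625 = -151.99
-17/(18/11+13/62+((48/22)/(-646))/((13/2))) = -48683206/5285053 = -9.21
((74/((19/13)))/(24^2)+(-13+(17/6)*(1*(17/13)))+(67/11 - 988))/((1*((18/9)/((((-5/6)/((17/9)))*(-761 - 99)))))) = -833710179475/4434144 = -188020.55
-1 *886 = -886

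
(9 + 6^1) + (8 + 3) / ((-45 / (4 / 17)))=11431 / 765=14.94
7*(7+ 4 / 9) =469 / 9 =52.11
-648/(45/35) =-504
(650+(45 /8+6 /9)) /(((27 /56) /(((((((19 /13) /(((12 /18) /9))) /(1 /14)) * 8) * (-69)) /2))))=-103777280.92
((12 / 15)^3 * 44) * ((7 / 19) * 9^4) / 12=10777536 / 2375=4537.91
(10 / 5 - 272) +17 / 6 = -1603 / 6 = -267.17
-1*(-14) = 14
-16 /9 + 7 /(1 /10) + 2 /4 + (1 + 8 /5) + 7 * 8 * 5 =31619 /90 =351.32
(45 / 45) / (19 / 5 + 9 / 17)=85 / 368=0.23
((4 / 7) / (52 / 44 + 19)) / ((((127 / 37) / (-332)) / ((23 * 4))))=-671968 / 2667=-251.96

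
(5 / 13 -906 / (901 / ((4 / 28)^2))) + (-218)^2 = 27275990955 / 573937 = 47524.36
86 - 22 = 64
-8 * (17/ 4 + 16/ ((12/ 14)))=-550/ 3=-183.33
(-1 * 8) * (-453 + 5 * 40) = 2024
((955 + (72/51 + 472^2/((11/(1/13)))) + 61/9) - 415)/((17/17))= 46079791/21879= 2106.12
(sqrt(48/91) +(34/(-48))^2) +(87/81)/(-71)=59701/122688 +4 * sqrt(273)/91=1.21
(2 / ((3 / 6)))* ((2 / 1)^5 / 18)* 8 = 512 / 9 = 56.89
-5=-5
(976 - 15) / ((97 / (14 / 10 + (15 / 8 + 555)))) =21460091 / 3880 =5530.95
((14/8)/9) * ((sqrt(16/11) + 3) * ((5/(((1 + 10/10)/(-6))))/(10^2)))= -7/80 - 7 * sqrt(11)/660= -0.12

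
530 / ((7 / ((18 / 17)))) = 9540 / 119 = 80.17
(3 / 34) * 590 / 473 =885 / 8041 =0.11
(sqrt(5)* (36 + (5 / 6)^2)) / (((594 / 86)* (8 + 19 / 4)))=0.93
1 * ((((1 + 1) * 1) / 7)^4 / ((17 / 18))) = 288 / 40817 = 0.01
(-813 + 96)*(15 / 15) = -717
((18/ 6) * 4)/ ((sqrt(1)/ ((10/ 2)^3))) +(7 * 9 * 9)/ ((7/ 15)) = 2715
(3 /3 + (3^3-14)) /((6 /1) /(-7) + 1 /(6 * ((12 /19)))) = -7056 /299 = -23.60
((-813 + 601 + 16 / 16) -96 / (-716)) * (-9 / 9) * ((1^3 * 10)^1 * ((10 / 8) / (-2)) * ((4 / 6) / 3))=-943625 / 3222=-292.87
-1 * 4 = -4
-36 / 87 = -12 / 29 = -0.41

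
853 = 853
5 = 5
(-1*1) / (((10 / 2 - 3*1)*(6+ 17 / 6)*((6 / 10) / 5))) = -25 / 53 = -0.47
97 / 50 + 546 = 27397 / 50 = 547.94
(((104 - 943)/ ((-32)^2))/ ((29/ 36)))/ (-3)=2517/ 7424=0.34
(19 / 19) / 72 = 1 / 72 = 0.01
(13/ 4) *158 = 1027/ 2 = 513.50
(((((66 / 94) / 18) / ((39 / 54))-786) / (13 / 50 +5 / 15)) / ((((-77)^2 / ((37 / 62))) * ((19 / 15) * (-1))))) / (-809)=-19988866125 / 153630160274591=-0.00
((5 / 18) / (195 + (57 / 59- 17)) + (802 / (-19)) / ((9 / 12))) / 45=-203234027 / 162503010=-1.25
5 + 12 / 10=31 / 5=6.20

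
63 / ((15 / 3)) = 63 / 5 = 12.60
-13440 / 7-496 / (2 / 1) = -2168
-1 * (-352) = 352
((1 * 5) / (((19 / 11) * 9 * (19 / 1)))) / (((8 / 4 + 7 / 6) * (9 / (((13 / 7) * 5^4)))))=893750 / 1296351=0.69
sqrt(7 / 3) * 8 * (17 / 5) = 41.55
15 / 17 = 0.88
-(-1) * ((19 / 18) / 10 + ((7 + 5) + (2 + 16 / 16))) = 2719 / 180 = 15.11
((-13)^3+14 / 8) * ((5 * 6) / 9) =-14635 / 2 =-7317.50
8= 8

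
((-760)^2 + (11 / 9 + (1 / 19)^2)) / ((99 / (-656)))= -1231066905280 / 321651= -3827337.41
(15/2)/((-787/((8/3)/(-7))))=20/5509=0.00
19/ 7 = 2.71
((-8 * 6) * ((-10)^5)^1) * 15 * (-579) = -41688000000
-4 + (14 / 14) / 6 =-23 / 6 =-3.83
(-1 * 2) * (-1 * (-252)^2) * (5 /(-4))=-158760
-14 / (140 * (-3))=1 / 30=0.03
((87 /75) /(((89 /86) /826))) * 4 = 8240176 /2225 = 3703.45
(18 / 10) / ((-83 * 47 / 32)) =-288 / 19505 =-0.01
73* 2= 146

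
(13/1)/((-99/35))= -455/99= -4.60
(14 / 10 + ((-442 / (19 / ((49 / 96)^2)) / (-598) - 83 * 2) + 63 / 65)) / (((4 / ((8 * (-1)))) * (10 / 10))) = 42832688207 / 130890240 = 327.24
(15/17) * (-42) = -630/17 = -37.06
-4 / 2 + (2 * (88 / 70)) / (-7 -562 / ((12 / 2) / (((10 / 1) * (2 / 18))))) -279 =-29497541 / 104965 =-281.02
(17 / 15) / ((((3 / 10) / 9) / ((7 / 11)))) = 238 / 11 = 21.64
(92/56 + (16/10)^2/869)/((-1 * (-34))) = 500571/10341100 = 0.05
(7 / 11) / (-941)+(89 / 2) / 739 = 910893 / 15298778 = 0.06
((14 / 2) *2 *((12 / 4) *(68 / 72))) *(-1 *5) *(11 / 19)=-6545 / 57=-114.82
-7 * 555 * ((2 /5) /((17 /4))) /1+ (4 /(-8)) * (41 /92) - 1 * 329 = -2173553 /3128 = -694.87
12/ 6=2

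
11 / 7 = 1.57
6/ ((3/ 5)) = 10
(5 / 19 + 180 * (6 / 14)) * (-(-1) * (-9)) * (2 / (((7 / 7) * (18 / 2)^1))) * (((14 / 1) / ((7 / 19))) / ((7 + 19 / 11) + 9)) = -90596 / 273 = -331.85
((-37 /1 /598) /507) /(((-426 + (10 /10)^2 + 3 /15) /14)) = 1295 /321983532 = 0.00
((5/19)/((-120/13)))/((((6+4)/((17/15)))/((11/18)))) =-2431/1231200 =-0.00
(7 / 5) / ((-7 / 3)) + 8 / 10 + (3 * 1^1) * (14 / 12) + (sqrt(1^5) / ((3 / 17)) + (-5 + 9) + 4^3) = 2321 / 30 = 77.37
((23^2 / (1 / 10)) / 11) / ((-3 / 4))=-21160 / 33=-641.21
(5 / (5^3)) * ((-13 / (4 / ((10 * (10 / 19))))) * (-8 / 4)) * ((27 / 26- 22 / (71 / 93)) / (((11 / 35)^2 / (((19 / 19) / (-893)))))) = 62816775 / 145763497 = 0.43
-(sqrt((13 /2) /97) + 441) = -441-sqrt(2522) /194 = -441.26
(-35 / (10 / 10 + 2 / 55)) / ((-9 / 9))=1925 / 57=33.77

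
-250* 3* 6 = -4500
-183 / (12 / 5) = -305 / 4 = -76.25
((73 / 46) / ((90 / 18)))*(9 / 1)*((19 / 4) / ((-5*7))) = -0.39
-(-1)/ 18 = 1/ 18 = 0.06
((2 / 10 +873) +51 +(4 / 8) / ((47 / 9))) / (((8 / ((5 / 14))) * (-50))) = -434419 / 526400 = -0.83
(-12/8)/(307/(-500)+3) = -750/1193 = -0.63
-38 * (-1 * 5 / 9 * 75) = 4750 / 3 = 1583.33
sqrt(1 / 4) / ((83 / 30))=15 / 83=0.18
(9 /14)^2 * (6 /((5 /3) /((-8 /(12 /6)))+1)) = 1458 /343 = 4.25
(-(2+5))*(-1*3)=21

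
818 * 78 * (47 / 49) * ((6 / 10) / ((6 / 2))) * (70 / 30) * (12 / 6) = 1999192 / 35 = 57119.77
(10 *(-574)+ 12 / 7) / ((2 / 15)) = -301260 / 7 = -43037.14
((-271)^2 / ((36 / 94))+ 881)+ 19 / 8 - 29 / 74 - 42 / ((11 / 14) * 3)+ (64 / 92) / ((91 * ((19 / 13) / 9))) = 17267338363367 / 89640936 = 192627.82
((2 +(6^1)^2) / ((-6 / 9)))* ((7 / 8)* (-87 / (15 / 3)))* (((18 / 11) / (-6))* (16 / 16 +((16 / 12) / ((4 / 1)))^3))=-26999 / 110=-245.45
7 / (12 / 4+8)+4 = 51 / 11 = 4.64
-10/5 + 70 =68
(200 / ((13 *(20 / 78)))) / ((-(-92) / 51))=765 / 23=33.26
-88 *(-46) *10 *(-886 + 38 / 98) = -1756629600 / 49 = -35849583.67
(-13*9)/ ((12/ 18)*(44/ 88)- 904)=351/ 2711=0.13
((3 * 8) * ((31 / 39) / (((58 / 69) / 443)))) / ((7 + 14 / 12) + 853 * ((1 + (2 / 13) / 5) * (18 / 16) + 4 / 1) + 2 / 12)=454836960 / 199485113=2.28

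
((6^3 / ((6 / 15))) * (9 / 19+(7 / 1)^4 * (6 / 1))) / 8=36952605 / 38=972436.97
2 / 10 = 1 / 5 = 0.20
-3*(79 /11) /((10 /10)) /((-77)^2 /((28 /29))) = -948 /270193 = -0.00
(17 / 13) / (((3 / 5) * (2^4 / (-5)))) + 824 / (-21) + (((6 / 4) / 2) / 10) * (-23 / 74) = -39.94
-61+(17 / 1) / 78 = -4741 / 78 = -60.78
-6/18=-1/3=-0.33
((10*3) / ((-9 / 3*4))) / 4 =-5 / 8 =-0.62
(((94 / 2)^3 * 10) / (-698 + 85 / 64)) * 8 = -531573760 / 44587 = -11922.17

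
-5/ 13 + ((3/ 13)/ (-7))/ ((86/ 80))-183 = -55208/ 301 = -183.42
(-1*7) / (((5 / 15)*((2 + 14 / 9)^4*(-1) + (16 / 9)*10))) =137781 / 931936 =0.15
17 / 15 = 1.13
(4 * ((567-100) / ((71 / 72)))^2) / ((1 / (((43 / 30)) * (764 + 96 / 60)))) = 124064599988736 / 126025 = 984444356.19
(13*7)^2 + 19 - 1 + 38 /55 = 456483 /55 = 8299.69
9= 9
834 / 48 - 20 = -21 / 8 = -2.62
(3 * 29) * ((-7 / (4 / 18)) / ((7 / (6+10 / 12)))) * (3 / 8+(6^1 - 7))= 53505 / 32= 1672.03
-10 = -10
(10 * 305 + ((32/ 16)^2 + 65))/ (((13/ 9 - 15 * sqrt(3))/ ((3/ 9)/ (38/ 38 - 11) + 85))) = -643976811 * sqrt(3)/ 109012 - 310062909/ 545060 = -10800.77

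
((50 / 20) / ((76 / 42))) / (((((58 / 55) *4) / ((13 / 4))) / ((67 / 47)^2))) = 337011675 / 155796352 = 2.16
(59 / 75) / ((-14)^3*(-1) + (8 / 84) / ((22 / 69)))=4543 / 15848325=0.00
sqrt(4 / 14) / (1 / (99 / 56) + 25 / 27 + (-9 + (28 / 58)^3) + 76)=7243533 * sqrt(14) / 3478552042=0.01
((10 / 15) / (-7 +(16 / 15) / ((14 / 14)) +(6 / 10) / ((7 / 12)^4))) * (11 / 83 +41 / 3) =-16499672 / 1347837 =-12.24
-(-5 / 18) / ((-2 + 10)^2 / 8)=5 / 144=0.03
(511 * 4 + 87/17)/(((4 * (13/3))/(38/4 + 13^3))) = 461180565/1768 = 260848.74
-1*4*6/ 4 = -6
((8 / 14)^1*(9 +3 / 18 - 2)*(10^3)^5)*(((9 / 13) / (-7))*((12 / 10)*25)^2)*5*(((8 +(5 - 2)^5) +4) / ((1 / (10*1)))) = -2960550000000000000000000 / 637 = -4647645211930926216640.50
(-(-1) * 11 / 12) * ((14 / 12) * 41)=43.85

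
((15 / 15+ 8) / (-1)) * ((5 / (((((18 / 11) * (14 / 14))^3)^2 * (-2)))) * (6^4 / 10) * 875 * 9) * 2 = 1550115875 / 648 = 2392154.13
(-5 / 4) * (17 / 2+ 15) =-235 / 8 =-29.38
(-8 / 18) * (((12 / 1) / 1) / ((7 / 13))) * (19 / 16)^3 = -89167 / 5376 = -16.59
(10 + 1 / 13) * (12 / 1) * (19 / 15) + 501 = 42521 / 65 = 654.17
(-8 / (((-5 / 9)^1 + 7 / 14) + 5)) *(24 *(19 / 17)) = -65664 / 1513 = -43.40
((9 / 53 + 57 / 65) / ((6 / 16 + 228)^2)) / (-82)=-38464 / 157155260535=-0.00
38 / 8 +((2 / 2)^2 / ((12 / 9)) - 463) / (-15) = 1067 / 30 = 35.57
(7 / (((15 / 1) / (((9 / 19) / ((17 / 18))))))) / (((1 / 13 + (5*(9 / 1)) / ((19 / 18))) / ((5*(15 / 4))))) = 5265 / 51238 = 0.10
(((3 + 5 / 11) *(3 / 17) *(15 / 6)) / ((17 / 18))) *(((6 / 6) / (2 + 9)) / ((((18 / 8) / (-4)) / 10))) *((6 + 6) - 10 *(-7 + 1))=-6566400 / 34969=-187.78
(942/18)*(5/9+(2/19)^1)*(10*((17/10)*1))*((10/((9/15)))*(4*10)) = 603194000/1539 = 391938.92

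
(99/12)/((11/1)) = 3/4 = 0.75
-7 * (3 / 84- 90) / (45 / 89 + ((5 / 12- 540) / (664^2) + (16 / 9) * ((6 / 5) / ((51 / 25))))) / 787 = 15123272015808 / 29297115394325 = 0.52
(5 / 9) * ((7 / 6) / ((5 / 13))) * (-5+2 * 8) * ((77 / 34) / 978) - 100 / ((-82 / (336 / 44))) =7576315327 / 809819208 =9.36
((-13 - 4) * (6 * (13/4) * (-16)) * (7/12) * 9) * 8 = 222768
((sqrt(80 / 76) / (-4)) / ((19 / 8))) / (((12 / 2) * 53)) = -2 * sqrt(95) / 57399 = -0.00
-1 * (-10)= 10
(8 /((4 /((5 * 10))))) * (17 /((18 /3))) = 850 /3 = 283.33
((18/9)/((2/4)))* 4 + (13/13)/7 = 113/7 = 16.14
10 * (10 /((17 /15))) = 1500 /17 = 88.24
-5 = -5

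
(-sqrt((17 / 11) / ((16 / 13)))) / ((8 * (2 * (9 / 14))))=-7 * sqrt(2431) / 3168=-0.11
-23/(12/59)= -1357/12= -113.08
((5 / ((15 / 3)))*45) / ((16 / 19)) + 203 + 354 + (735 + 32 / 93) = 1345.78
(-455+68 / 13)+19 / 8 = -46529 / 104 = -447.39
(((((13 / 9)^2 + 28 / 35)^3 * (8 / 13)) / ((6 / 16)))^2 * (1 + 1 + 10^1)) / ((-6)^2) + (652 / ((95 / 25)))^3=697714966864723997246906661184 / 138115179097966652765625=5051689.26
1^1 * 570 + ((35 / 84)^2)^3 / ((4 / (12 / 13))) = 7375396105 / 12939264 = 570.00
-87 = -87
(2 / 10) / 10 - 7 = -349 / 50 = -6.98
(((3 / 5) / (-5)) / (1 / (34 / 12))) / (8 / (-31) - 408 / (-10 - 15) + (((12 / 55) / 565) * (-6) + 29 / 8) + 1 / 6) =-7860732 / 458957743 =-0.02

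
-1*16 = -16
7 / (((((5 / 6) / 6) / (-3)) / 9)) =-6804 / 5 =-1360.80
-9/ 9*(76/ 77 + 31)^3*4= -59765867388/ 456533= -130912.48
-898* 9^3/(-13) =654642/13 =50357.08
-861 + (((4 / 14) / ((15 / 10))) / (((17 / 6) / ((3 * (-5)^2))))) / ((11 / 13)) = -1119249 / 1309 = -855.04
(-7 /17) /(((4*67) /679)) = -4753 /4556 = -1.04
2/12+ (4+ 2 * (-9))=-13.83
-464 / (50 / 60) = -2784 / 5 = -556.80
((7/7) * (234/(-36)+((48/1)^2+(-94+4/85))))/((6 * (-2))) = -374603/2040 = -183.63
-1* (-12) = 12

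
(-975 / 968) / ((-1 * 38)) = 975 / 36784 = 0.03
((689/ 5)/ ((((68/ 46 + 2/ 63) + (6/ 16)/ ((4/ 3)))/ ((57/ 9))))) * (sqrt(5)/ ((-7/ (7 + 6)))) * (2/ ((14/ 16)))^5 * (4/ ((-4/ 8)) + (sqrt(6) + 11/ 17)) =-30309013782528 * sqrt(30)/ 536899615 + 757725344563200 * sqrt(5)/ 1825458691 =618964.29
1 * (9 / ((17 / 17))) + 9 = 18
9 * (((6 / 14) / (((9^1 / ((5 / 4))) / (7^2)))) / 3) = 8.75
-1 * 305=-305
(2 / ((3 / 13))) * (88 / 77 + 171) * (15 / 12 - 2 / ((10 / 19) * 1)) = -53261 / 14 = -3804.36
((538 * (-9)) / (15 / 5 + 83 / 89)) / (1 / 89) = -19176741 / 175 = -109581.38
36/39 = 12/13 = 0.92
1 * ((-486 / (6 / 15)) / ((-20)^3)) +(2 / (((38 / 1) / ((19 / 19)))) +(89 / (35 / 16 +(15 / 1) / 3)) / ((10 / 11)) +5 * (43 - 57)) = -39277297 / 699200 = -56.17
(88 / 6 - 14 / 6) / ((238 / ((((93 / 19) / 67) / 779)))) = 1147 / 236016746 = 0.00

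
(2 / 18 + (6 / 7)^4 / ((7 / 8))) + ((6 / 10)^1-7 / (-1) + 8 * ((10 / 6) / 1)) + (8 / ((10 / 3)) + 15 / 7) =3963724 / 151263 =26.20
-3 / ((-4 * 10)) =0.08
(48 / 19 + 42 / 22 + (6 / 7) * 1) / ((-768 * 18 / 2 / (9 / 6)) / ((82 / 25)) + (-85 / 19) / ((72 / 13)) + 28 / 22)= -256824 / 68149949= -0.00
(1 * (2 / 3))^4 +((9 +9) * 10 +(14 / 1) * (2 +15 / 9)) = 18754 / 81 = 231.53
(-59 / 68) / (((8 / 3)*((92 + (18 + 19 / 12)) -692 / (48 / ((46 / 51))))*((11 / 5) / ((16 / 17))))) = -15930 / 11281897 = -0.00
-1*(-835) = 835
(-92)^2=8464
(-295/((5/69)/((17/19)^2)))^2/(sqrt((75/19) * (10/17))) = 461398985787 * sqrt(9690)/6516050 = 6970342.46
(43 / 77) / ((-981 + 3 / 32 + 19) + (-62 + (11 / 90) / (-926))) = -28668960 / 52564732451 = -0.00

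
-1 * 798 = -798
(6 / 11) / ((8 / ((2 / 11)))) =0.01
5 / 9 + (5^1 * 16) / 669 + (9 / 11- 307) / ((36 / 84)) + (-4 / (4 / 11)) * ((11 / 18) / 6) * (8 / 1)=-47865943 / 66231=-722.71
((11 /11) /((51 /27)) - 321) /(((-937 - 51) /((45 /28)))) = 30645 /58786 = 0.52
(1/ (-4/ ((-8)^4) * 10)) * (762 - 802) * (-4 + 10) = 24576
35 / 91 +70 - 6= 837 / 13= 64.38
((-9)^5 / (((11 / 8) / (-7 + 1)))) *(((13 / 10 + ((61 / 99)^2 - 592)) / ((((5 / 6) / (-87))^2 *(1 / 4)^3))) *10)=-35305948707165057024 / 33275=-1061035272942601.26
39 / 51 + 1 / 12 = 173 / 204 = 0.85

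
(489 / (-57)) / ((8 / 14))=-1141 / 76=-15.01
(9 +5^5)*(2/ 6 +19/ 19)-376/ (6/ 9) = 10844/ 3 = 3614.67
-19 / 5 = -3.80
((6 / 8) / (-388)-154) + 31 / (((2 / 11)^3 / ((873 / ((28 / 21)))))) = 10481590201 / 3104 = 3376800.97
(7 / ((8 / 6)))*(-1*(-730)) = 3832.50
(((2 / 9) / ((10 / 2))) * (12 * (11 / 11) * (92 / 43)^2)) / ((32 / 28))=59248 / 27735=2.14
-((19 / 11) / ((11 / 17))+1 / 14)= -4643 / 1694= -2.74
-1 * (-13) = 13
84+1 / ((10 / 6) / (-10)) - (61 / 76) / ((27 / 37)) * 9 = 68.10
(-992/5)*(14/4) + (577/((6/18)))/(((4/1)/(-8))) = -20782/5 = -4156.40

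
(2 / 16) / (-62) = -0.00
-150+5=-145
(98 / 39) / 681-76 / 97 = -2008978 / 2576223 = -0.78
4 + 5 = 9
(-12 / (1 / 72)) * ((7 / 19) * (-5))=30240 / 19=1591.58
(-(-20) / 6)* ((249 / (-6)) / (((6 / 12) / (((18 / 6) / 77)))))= -830 / 77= -10.78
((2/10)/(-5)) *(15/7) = -3/35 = -0.09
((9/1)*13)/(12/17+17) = 1989/301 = 6.61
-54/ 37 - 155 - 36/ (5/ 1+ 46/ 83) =-2779285/ 17057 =-162.94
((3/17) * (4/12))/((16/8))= 1/34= 0.03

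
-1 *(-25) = 25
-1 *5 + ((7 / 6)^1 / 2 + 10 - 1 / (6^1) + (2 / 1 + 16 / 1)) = 23.42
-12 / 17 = -0.71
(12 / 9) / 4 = 0.33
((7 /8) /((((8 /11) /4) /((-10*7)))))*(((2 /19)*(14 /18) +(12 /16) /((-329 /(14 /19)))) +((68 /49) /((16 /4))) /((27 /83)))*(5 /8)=-745120475 /3086208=-241.44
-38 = -38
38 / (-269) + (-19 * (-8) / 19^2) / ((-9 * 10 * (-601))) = -19525414 / 138226995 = -0.14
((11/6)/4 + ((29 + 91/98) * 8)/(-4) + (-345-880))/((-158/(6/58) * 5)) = 215779/1282960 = 0.17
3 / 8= 0.38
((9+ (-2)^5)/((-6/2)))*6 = 46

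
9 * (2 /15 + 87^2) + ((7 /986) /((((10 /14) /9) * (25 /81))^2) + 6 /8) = 2099402965401 /30812500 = 68134.78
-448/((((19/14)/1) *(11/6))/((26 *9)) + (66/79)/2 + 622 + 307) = -695665152/1443238655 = -0.48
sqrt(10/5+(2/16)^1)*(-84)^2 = 1764*sqrt(34) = 10285.80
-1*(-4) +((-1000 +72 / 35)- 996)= -69648 / 35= -1989.94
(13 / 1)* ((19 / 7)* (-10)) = -2470 / 7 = -352.86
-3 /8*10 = -15 /4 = -3.75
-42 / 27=-14 / 9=-1.56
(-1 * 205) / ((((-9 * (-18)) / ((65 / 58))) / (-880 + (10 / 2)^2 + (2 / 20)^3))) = 455714467 / 375840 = 1212.52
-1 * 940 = -940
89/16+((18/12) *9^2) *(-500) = -971911/16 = -60744.44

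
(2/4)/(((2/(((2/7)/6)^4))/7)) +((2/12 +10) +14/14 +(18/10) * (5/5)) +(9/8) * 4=9705533/555660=17.47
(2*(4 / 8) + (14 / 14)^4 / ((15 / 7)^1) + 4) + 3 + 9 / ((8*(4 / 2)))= 2167 / 240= 9.03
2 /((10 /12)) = 12 /5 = 2.40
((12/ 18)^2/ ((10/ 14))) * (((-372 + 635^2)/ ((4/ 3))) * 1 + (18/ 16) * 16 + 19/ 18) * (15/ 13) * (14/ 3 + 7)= 2530902.82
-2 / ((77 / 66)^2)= -72 / 49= -1.47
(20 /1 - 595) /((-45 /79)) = 9085 /9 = 1009.44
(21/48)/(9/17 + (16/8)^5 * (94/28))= 833/205552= 0.00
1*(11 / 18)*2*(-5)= -55 / 9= -6.11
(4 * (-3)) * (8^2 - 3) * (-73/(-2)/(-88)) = 303.61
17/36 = 0.47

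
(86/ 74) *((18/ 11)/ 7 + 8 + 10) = 60372/ 2849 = 21.19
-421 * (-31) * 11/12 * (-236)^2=1998943364/3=666314454.67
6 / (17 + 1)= 1 / 3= 0.33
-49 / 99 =-0.49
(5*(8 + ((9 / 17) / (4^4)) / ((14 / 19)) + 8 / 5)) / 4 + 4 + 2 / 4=4022103 / 243712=16.50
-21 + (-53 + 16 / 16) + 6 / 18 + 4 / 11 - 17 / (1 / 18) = -378.30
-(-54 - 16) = 70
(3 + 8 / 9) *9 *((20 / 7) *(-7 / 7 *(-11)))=1100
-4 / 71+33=2339 / 71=32.94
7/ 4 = 1.75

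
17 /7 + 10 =87 /7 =12.43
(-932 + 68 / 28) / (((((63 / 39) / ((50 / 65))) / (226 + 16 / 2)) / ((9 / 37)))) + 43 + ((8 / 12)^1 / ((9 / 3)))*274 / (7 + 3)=-2051556383 / 81585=-25146.24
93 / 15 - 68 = -309 / 5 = -61.80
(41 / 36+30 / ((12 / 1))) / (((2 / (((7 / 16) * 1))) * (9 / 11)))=0.97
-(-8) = 8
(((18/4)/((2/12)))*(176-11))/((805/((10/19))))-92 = -272518/3059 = -89.09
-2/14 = -1/7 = -0.14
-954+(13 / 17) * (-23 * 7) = -18311 / 17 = -1077.12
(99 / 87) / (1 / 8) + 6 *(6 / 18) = 322 / 29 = 11.10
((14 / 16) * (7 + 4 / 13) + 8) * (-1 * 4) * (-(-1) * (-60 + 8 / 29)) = 1296402 / 377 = 3438.73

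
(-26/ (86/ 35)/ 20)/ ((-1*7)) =13/ 172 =0.08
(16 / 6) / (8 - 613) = -8 / 1815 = -0.00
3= 3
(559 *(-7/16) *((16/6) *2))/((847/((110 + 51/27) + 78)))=-955331/3267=-292.42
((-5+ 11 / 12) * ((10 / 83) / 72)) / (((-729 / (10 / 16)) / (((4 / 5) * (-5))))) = -1225 / 52278048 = -0.00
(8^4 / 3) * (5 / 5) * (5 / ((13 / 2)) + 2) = 49152 / 13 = 3780.92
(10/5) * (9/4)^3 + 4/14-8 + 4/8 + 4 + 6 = 25.57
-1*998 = -998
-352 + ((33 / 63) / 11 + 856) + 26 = 11131 / 21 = 530.05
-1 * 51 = -51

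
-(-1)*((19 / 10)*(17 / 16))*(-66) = -10659 / 80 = -133.24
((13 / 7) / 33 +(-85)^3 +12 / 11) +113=-141836507 / 231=-614010.85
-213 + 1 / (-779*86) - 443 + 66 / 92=-504850047 / 770431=-655.28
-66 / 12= -11 / 2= -5.50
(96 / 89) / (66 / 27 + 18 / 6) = 864 / 4361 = 0.20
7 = 7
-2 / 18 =-1 / 9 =-0.11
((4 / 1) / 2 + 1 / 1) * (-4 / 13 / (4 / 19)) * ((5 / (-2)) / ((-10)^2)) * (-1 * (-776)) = 5529 / 65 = 85.06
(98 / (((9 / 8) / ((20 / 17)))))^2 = 245862400 / 23409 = 10502.90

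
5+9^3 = 734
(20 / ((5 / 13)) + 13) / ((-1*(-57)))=65 / 57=1.14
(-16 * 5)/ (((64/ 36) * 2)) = -45/ 2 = -22.50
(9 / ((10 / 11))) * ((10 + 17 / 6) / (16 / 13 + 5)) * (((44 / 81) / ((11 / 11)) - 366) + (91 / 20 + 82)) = -4975089119 / 874800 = -5687.12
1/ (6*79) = 1/ 474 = 0.00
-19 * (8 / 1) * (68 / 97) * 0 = 0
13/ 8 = 1.62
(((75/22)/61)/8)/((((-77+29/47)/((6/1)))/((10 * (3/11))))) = -31725/21198232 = -0.00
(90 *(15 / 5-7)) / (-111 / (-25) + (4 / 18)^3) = -80.88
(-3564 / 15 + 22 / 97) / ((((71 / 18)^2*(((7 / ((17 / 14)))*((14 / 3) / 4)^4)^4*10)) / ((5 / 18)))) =-15258492691180822093824 / 468394078883876118072788885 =-0.00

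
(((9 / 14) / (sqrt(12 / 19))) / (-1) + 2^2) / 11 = 4 / 11 - 3* sqrt(57) / 308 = 0.29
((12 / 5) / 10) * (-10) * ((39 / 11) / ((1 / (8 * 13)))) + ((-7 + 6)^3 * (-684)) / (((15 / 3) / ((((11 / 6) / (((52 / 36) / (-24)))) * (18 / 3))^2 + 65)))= 42550234596 / 9295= 4577755.20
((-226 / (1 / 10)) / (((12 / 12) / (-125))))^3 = 22545265625000000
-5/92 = -0.05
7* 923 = 6461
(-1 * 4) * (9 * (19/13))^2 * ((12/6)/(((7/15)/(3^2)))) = -31580280/1183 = -26695.08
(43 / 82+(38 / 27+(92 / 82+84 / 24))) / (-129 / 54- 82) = -14510 / 186837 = -0.08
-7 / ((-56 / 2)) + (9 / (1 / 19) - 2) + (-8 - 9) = 609 / 4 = 152.25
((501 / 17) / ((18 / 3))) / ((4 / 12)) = 501 / 34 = 14.74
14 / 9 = 1.56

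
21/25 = 0.84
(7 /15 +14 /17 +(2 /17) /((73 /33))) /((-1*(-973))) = 1471 /1065435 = 0.00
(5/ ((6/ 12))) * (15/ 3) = 50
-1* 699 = -699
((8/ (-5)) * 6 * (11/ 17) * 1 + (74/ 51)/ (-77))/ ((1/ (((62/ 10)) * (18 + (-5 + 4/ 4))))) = -7584956/ 14025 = -540.82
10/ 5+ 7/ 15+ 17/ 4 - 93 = -86.28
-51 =-51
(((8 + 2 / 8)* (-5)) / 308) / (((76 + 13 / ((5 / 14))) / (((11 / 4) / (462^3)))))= -25 / 752361071616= -0.00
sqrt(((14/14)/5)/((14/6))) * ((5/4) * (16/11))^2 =80 * sqrt(105)/847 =0.97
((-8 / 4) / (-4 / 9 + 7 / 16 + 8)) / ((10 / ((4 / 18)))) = -32 / 5755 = -0.01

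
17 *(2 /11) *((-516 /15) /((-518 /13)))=38012 /14245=2.67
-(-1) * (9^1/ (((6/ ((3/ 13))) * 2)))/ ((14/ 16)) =18/ 91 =0.20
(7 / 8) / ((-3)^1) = -7 / 24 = -0.29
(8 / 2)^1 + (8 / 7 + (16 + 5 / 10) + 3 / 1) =345 / 14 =24.64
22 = 22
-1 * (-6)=6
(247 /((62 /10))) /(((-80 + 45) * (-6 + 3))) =247 /651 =0.38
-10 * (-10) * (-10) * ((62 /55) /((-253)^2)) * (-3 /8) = 4650 /704099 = 0.01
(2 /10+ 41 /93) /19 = 298 /8835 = 0.03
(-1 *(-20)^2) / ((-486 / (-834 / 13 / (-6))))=27800 / 3159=8.80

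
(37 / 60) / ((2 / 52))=481 / 30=16.03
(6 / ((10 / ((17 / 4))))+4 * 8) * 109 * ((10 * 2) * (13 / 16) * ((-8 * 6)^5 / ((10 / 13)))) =-101355532222464 / 5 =-20271106444492.80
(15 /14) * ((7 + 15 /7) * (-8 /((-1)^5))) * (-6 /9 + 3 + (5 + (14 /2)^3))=1345280 /49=27454.69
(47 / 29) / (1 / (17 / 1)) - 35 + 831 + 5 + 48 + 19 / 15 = 381851 / 435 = 877.82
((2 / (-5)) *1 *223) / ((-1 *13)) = 446 / 65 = 6.86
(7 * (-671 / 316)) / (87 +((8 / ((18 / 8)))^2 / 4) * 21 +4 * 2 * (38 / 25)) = -3170475 / 35307628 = -0.09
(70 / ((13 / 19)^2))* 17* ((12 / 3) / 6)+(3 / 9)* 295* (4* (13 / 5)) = 459224 / 169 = 2717.30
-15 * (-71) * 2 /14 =1065 /7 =152.14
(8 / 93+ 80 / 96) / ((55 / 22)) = 57 / 155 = 0.37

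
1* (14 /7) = 2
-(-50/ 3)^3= 125000/ 27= 4629.63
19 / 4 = 4.75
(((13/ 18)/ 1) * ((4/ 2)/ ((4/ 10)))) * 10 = 325/ 9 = 36.11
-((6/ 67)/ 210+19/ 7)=-6366/ 2345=-2.71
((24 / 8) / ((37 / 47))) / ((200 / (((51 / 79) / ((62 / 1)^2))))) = 7191 / 2247202400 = 0.00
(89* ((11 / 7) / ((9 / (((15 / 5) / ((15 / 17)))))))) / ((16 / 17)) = 282931 / 5040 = 56.14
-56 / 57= -0.98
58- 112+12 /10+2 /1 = -254 /5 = -50.80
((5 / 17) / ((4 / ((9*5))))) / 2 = 225 / 136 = 1.65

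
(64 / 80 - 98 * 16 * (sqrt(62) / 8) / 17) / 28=1 / 35 - 7 * sqrt(62) / 17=-3.21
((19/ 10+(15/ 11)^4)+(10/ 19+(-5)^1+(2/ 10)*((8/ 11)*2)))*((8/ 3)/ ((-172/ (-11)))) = 3268549/ 16311405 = 0.20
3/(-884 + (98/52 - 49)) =-78/24209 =-0.00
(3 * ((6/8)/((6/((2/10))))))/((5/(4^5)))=384/25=15.36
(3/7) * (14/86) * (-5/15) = -1/43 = -0.02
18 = 18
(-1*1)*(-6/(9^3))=2/243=0.01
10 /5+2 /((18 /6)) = 8 /3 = 2.67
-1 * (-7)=7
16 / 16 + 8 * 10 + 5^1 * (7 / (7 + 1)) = 683 / 8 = 85.38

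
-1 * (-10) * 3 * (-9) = -270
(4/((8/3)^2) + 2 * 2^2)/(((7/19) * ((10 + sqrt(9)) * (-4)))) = -2603/5824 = -0.45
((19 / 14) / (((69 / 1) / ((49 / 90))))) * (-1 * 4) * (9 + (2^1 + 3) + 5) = -2527 / 3105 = -0.81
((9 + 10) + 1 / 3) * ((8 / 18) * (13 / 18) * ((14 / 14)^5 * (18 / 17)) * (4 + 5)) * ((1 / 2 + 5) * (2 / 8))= 4147 / 51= 81.31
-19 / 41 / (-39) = 19 / 1599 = 0.01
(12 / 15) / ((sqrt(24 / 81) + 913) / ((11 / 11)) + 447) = 3672 / 6242399- 3* sqrt(6) / 31211995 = 0.00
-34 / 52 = -17 / 26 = -0.65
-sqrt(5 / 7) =-sqrt(35) / 7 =-0.85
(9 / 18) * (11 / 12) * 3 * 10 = 55 / 4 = 13.75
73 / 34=2.15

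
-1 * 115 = -115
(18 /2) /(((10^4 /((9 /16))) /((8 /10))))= 0.00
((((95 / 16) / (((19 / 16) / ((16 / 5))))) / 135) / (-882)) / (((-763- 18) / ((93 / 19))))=248 / 294479955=0.00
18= 18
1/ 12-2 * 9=-17.92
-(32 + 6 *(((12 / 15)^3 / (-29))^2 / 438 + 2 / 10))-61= -90362825971 / 959265625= -94.20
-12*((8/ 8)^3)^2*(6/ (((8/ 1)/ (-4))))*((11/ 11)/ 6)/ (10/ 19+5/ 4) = 152/ 45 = 3.38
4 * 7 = 28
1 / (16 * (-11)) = -1 / 176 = -0.01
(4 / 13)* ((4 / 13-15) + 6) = -452 / 169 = -2.67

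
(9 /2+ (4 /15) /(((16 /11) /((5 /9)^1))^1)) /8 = 497 /864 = 0.58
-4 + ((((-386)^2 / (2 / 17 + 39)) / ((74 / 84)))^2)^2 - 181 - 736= 53345663902417244632813783671 / 152651584800625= 349460269096392.85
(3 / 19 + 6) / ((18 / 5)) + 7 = 331 / 38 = 8.71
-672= -672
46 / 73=0.63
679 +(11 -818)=-128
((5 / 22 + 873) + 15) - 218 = 14745 / 22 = 670.23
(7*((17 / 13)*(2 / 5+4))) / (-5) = -2618 / 325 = -8.06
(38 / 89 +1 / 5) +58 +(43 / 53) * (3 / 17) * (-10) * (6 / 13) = 302136157 / 5212285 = 57.97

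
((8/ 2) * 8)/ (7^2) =32/ 49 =0.65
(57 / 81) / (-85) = -19 / 2295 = -0.01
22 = 22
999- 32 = 967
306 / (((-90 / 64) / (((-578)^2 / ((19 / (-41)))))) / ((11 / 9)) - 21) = -491793029376 / 33750499451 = -14.57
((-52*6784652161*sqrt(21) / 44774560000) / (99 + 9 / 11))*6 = -970205259023*sqrt(21) / 2048436120000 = -2.17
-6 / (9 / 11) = -22 / 3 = -7.33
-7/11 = -0.64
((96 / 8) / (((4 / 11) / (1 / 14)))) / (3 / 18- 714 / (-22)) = 1089 / 15071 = 0.07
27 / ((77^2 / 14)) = 54 / 847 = 0.06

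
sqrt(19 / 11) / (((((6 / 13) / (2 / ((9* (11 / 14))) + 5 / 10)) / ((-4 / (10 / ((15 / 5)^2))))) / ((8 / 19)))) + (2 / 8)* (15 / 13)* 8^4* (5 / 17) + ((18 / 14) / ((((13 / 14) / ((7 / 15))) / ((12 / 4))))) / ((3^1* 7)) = 384102 / 1105 - 1612* sqrt(209) / 6897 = 344.22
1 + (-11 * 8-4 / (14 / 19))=-92.43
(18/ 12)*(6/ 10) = 0.90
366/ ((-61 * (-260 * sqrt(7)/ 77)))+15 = 33 * sqrt(7)/ 130+15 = 15.67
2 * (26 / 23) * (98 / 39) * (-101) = -39592 / 69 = -573.80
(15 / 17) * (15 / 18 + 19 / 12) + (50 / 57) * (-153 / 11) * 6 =-1010095 / 14212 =-71.07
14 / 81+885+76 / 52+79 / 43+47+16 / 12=42417590 / 45279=936.80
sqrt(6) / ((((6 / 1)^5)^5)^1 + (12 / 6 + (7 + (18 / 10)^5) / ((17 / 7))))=53125* sqrt(6) / 1510359051590015386272718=0.00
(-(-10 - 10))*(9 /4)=45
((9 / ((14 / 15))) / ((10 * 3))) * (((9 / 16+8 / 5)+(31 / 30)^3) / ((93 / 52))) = 2292641 / 3906000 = 0.59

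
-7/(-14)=0.50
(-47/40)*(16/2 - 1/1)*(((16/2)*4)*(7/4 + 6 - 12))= 5593/5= 1118.60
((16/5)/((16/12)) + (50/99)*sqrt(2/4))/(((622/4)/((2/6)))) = 50*sqrt(2)/92367 + 8/1555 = 0.01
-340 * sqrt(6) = -832.83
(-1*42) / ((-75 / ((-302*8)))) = -33824 / 25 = -1352.96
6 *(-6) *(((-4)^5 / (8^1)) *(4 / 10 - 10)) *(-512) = 113246208 / 5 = 22649241.60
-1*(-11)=11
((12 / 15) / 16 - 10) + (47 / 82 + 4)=-4409 / 820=-5.38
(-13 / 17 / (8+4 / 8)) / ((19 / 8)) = -208 / 5491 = -0.04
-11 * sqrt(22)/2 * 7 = -180.58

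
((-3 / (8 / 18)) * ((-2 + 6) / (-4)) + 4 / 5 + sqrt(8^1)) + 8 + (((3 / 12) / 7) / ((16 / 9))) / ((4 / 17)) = 2 * sqrt(2) + 140093 / 8960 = 18.46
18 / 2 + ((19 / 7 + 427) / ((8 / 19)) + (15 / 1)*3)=7522 / 7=1074.57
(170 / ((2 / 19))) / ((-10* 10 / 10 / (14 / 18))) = -125.61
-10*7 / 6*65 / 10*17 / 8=-161.15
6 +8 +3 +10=27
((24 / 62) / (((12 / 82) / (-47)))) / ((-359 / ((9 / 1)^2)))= 312174 / 11129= 28.05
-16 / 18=-8 / 9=-0.89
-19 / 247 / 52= -0.00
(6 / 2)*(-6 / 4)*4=-18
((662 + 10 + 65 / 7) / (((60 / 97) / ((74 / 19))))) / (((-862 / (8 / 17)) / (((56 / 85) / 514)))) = -7206712 / 2400874725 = -0.00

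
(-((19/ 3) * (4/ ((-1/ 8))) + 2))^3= 218167208/ 27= 8080266.96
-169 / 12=-14.08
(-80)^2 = 6400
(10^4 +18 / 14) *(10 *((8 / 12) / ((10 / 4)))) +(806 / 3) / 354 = 99135565 / 3717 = 26670.85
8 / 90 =4 / 45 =0.09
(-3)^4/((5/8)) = 648/5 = 129.60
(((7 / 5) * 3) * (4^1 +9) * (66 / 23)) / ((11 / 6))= 9828 / 115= 85.46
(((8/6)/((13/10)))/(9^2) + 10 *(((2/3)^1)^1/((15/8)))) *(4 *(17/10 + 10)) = 22544/135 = 166.99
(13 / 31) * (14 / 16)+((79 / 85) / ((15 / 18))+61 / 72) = 1104859 / 474300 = 2.33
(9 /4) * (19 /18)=19 /8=2.38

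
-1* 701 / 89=-701 / 89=-7.88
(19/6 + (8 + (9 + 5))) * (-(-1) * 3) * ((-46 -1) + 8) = -5889/2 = -2944.50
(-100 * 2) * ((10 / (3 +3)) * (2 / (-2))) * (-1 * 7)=-7000 / 3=-2333.33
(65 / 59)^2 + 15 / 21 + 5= 168815 / 24367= 6.93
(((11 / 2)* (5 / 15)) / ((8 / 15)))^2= 3025 / 256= 11.82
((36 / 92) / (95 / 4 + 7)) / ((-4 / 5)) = -0.02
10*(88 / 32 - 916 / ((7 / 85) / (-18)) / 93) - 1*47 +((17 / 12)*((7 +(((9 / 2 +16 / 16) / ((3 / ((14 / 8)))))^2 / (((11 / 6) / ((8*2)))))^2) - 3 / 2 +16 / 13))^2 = 896179129343706913 / 6844061952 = 130942579.95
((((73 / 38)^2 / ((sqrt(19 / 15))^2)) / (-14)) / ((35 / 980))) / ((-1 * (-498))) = -26645 / 2277188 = -0.01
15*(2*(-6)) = -180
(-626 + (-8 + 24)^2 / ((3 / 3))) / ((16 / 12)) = -555 / 2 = -277.50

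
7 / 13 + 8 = 111 / 13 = 8.54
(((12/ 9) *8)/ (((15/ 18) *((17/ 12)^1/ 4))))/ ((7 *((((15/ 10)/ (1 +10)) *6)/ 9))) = 33792/ 595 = 56.79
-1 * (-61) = 61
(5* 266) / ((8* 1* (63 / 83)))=219.03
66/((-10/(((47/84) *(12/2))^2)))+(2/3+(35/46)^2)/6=-692188019/9331560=-74.18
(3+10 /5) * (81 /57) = 135 /19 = 7.11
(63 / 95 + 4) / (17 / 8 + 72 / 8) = 3544 / 8455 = 0.42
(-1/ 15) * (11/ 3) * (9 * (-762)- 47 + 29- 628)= 82544/ 45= 1834.31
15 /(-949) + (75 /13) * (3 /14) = 16215 /13286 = 1.22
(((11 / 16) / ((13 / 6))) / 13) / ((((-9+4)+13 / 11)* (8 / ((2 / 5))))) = -121 / 378560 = -0.00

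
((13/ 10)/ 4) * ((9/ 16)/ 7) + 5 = 22517/ 4480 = 5.03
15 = 15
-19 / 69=-0.28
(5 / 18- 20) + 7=-229 / 18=-12.72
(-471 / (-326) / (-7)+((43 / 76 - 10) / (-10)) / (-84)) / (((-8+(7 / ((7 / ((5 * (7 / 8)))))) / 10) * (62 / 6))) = 2264631 / 813179290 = 0.00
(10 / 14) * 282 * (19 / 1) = 26790 / 7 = 3827.14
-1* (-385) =385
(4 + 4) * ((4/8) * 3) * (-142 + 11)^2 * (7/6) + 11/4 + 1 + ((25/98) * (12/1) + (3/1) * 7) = 240281.81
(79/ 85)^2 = 6241/ 7225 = 0.86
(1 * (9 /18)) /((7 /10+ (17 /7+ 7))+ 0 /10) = 35 /709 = 0.05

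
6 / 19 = 0.32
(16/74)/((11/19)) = 152/407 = 0.37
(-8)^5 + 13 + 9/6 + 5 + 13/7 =-458453/14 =-32746.64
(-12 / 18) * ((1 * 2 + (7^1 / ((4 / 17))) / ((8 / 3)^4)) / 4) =-42407 / 98304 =-0.43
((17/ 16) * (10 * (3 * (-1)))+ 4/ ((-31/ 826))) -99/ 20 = -177823/ 1240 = -143.41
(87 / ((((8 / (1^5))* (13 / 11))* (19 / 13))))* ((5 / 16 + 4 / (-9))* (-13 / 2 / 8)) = 4147 / 6144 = 0.67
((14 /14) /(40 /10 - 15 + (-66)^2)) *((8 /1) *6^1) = 48 /4345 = 0.01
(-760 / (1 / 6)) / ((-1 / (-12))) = -54720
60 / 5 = 12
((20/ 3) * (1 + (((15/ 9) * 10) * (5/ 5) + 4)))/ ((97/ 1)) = 1300/ 873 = 1.49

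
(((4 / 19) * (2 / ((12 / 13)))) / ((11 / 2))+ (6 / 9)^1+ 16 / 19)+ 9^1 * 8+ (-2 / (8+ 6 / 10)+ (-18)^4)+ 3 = 2832316655 / 26961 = 105052.36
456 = 456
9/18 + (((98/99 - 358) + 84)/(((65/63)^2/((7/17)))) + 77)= -44409247/1580150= -28.10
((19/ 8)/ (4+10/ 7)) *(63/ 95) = 441/ 1520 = 0.29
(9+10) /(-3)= -19 /3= -6.33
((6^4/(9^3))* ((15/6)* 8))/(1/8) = 2560/9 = 284.44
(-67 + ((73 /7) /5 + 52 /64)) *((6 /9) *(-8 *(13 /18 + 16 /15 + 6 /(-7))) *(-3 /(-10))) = 21071539 /220500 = 95.56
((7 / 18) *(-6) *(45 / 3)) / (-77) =5 / 11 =0.45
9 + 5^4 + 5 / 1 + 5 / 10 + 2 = 1283 / 2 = 641.50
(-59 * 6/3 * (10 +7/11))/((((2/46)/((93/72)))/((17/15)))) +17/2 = -9294937/220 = -42249.71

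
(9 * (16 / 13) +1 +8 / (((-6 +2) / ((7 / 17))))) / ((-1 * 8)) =-2487 / 1768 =-1.41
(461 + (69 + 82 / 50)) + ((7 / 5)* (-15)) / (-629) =8360564 / 15725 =531.67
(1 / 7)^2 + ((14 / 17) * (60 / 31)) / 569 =341023 / 14693287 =0.02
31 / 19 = 1.63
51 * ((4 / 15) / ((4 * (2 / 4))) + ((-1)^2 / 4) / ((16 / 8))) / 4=527 / 160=3.29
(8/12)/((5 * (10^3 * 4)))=1/30000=0.00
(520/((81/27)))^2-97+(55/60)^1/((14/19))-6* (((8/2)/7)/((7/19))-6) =105753149/3528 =29975.38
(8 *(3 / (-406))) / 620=-3 / 31465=-0.00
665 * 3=1995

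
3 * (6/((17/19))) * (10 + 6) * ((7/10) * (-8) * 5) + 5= -153131/17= -9007.71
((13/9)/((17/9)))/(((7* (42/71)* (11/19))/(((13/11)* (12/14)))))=227981/705551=0.32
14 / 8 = 7 / 4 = 1.75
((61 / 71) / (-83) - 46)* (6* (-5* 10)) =81341700 / 5893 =13803.11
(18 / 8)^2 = 81 / 16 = 5.06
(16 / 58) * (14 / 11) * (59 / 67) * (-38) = -251104 / 21373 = -11.75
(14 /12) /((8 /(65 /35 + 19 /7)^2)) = 64 /21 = 3.05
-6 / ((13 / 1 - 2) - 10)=-6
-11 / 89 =-0.12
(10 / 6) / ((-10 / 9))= -3 / 2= -1.50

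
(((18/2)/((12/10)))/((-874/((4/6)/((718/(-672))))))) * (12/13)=10080/2039479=0.00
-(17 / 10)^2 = -289 / 100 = -2.89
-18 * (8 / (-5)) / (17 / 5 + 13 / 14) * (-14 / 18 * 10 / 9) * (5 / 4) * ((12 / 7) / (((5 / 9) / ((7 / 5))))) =-3136 / 101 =-31.05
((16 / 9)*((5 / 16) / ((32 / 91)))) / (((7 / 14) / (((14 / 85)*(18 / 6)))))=637 / 408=1.56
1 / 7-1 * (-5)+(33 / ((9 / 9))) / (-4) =-87 / 28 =-3.11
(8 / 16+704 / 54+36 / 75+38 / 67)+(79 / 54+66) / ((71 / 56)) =145124137 / 2140650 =67.79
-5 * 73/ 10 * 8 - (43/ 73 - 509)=216.41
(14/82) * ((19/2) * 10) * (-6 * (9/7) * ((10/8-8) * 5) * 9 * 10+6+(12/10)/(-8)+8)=62366341/164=380282.57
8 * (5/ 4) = 10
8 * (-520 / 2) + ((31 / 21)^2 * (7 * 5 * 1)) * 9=-9755 / 7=-1393.57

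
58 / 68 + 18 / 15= 2.05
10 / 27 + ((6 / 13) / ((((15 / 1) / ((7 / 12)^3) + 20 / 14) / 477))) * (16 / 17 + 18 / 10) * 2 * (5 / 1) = 6204843856 / 78794235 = 78.75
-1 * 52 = -52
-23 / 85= -0.27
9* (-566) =-5094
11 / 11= 1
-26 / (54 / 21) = -91 / 9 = -10.11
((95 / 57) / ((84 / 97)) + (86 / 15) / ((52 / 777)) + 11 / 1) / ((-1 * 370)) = -1614967 / 6060600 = -0.27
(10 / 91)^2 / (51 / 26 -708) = -200 / 11693409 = -0.00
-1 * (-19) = 19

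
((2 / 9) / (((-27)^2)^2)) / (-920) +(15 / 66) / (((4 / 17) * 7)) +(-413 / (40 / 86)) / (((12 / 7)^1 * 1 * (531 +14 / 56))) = -0.84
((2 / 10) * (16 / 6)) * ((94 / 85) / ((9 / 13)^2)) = 127088 / 103275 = 1.23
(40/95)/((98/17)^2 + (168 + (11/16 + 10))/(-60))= 739840/53159397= 0.01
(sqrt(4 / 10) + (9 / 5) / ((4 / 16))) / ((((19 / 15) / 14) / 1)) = 42 * sqrt(10) / 19 + 1512 / 19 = 86.57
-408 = -408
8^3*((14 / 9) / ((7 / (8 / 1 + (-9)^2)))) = 91136 / 9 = 10126.22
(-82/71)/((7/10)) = -820/497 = -1.65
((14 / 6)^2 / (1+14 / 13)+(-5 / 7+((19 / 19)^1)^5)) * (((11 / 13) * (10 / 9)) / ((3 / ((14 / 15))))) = 217580 / 255879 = 0.85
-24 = -24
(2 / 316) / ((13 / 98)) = 49 / 1027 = 0.05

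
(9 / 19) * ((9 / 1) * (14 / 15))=378 / 95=3.98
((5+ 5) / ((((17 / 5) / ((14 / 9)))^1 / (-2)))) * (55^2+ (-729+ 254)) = -70000 / 3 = -23333.33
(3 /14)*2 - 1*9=-60 /7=-8.57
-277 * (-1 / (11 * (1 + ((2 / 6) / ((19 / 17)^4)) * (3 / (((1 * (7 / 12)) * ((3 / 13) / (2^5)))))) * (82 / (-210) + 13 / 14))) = 17688469330 / 57961583471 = 0.31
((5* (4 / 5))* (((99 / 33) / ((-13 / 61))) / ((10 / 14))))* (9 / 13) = -54.58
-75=-75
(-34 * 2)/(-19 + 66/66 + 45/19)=1292/297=4.35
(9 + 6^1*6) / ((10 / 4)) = 18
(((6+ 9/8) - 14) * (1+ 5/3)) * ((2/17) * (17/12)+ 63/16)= -10835/144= -75.24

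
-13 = -13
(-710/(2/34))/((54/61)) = -368135/27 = -13634.63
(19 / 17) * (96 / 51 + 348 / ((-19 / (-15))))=89348 / 289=309.16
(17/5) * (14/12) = 119/30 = 3.97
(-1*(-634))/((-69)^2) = 634/4761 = 0.13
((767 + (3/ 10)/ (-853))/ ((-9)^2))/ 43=6542507/ 29709990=0.22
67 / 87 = 0.77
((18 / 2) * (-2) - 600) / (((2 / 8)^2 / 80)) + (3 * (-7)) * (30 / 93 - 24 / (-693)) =-791047.50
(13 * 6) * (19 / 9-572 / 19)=-124462 / 57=-2183.54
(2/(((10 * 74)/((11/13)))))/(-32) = -11/153920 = -0.00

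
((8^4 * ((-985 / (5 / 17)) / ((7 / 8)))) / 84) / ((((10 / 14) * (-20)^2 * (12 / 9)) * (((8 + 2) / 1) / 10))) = -428672 / 875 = -489.91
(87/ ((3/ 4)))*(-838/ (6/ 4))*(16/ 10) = -1555328/ 15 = -103688.53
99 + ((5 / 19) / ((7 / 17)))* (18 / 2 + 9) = 14697 / 133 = 110.50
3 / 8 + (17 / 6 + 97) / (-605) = 3049 / 14520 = 0.21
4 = 4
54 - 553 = -499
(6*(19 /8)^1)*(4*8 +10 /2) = 2109 /4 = 527.25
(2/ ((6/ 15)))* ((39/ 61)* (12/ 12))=195/ 61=3.20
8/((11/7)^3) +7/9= 34013/11979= 2.84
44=44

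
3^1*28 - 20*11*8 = -1676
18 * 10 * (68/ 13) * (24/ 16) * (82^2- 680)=8535987.69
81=81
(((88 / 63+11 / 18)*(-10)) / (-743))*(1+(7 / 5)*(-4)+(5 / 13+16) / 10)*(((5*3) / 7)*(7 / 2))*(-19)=1321925 / 115908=11.40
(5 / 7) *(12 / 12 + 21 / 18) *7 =65 / 6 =10.83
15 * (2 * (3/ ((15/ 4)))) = 24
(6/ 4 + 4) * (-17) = -187/ 2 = -93.50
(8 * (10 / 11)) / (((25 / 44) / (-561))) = -35904 / 5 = -7180.80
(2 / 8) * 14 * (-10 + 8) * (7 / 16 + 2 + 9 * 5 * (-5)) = 24927 / 16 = 1557.94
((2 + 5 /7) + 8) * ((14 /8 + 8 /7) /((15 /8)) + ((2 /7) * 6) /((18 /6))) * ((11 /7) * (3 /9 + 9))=16280 /49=332.24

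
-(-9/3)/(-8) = -3/8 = -0.38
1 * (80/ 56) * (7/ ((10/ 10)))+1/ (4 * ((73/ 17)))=2937/ 292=10.06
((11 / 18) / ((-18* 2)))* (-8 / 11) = 1 / 81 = 0.01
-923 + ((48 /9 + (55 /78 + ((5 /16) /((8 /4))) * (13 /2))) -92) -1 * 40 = -871891 /832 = -1047.95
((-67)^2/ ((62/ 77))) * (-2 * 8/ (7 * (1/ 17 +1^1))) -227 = -3421105/ 279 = -12262.03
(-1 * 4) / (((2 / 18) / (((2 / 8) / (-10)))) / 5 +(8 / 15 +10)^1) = -0.41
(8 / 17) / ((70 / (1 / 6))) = 2 / 1785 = 0.00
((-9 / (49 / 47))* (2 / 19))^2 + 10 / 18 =10775249 / 7800849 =1.38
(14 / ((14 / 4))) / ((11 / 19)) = 76 / 11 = 6.91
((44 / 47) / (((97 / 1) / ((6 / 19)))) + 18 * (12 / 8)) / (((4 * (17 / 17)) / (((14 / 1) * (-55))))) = -900526935 / 173242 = -5198.09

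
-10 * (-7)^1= 70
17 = 17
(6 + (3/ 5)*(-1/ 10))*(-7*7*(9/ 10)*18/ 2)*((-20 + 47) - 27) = 0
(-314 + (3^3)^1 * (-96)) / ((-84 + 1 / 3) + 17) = 4359 / 100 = 43.59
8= 8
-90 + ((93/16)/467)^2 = -5024761911/55830784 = -90.00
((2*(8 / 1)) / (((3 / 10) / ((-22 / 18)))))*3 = -1760 / 9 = -195.56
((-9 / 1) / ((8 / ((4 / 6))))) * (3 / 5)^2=-27 / 100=-0.27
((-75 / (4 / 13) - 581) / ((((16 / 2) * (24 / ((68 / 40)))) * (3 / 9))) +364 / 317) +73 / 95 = -308234757 / 15418880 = -19.99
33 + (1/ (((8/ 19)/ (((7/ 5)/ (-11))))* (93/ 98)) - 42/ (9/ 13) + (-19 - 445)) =-3355339/ 6820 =-491.99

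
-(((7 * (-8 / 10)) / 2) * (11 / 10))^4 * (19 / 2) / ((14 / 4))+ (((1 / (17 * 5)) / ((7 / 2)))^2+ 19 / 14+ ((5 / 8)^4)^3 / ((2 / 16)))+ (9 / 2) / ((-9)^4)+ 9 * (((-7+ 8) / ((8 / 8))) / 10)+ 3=-8278043963300352325592231 / 34639478312140800000000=-238.98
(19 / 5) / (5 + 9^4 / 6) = 0.00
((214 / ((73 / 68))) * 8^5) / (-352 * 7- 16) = -29802496 / 11315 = -2633.89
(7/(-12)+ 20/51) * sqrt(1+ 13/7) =-13 * sqrt(35)/238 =-0.32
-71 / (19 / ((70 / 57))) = -4970 / 1083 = -4.59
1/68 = 0.01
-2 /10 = -0.20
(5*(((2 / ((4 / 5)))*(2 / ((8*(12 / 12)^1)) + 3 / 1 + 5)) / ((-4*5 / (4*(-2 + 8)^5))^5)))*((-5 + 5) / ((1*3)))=0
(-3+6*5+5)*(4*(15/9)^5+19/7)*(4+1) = 14738720/1701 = 8664.74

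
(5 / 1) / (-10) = -1 / 2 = -0.50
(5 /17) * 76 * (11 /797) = 4180 /13549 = 0.31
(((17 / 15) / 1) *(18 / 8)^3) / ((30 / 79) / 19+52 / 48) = 1094229 / 93520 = 11.70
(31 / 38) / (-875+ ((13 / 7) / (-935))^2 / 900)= -597576498750 / 640948986559289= -0.00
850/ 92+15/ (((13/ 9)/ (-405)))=-2509525/ 598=-4196.53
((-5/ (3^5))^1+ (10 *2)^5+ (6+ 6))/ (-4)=-800002.99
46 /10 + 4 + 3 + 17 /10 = 133 /10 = 13.30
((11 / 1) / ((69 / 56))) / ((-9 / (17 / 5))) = -10472 / 3105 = -3.37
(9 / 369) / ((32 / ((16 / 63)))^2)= 1 / 650916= 0.00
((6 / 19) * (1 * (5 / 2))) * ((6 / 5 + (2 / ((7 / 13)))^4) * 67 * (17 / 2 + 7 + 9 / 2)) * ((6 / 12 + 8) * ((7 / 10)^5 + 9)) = 189553713811143 / 12005000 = 15789563.83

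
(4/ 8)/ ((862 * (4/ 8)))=1/ 862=0.00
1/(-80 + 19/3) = -3/221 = -0.01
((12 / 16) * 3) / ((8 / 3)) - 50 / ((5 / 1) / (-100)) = 32027 / 32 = 1000.84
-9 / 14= -0.64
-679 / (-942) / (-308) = -97 / 41448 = -0.00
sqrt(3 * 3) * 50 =150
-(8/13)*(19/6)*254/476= -4826/4641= -1.04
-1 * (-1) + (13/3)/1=16/3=5.33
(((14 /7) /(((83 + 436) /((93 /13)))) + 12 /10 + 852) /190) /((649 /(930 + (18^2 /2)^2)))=188.03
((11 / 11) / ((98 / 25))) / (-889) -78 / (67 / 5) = -33979255 / 5837174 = -5.82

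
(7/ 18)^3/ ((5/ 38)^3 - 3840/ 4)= -336091/ 5485932765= -0.00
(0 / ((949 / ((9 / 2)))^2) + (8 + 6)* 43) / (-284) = -301 / 142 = -2.12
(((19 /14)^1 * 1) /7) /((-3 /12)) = -38 /49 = -0.78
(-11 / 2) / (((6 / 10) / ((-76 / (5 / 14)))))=1950.67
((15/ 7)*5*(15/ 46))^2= 1265625/ 103684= 12.21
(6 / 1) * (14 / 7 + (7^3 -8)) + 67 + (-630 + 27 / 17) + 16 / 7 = 174082 / 119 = 1462.87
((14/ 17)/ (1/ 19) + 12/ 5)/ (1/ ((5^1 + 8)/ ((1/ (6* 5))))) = 119652/ 17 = 7038.35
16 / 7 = 2.29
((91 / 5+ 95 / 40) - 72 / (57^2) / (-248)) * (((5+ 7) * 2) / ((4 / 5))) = 27630699 / 44764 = 617.25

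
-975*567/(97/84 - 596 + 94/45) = 696559500/746873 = 932.63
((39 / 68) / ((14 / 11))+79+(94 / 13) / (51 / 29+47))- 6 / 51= 99349693 / 1249976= 79.48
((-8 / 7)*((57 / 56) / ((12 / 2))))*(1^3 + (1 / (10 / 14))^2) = -703 / 1225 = -0.57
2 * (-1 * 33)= -66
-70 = -70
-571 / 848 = -0.67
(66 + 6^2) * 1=102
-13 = -13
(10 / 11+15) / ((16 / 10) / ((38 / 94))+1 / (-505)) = 1679125 / 417527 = 4.02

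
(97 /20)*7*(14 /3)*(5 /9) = 4753 /54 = 88.02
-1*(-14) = 14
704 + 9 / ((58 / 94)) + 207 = 26842 / 29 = 925.59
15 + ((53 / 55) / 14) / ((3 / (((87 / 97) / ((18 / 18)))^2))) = 108807669 / 7244930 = 15.02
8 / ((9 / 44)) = 352 / 9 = 39.11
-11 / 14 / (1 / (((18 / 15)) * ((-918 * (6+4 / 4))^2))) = -194669244 / 5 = -38933848.80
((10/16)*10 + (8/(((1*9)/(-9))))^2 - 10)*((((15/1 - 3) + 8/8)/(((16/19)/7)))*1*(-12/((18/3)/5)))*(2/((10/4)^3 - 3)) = -2083445/202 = -10314.08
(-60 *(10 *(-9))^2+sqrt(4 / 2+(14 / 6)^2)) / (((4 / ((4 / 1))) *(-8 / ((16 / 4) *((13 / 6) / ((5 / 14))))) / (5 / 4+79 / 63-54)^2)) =54730821925 / 14-2189232877 *sqrt(67) / 816480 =3909322475.78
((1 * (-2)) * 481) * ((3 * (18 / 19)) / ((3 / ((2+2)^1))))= -3645.47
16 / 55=0.29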